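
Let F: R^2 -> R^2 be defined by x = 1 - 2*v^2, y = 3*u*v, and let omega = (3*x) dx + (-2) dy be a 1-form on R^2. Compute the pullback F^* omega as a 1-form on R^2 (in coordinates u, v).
F^* omega = (-6*v) du + (-6*u + 24*v^3 - 12*v) dv

Using F^*(f dg) = (f ∘ F) d(g ∘ F), substitute each coordinate x_i by F_i(u, v) in f_i, and replace dx_i by d F_i = (∂F_i/∂u) du + (∂F_i/∂v) dv.
  For the x component: f_1(F) = 3 - 6*v^2; d F_1 = (0) du + (-4*v) dv
  For the y component: f_2(F) = -2; d F_2 = (3*v) du + (3*u) dv
Combining and collecting du, dv coefficients:
  coeff of du: -6*v
  coeff of dv: -6*u + 24*v^3 - 12*v
F^* omega = (-6*v) du + (-6*u + 24*v^3 - 12*v) dv.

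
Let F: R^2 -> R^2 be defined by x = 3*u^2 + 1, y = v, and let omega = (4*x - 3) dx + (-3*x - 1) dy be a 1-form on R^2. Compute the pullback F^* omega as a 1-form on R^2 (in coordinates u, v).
F^* omega = (72*u^3 + 6*u) du + (-9*u^2 - 4) dv

Using F^*(f dg) = (f ∘ F) d(g ∘ F), substitute each coordinate x_i by F_i(u, v) in f_i, and replace dx_i by d F_i = (∂F_i/∂u) du + (∂F_i/∂v) dv.
  For the x component: f_1(F) = 12*u^2 + 1; d F_1 = (6*u) du + (0) dv
  For the y component: f_2(F) = -9*u^2 - 4; d F_2 = (0) du + (1) dv
Combining and collecting du, dv coefficients:
  coeff of du: 72*u^3 + 6*u
  coeff of dv: -9*u^2 - 4
F^* omega = (72*u^3 + 6*u) du + (-9*u^2 - 4) dv.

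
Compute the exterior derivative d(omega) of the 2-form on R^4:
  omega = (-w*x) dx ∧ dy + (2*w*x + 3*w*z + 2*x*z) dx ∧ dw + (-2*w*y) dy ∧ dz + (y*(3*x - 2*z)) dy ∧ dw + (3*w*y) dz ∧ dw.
d(omega) = (-x + 3*y) dx ∧ dy ∧ dw + (-3*w - 2*x) dx ∧ dz ∧ dw + (3*w) dy ∧ dz ∧ dw

For a 2-form omega = sum_{i<j} g_{ij} dx_i ∧ dx_j, the exterior derivative is
  d(omega) = sum_{i<j} d(g_{ij}) ∧ dx_i ∧ dx_j = sum_{i<j, k} (∂g_{ij}/∂x_k) dx_k ∧ dx_i ∧ dx_j.
Expand each term, using dx_k ∧ dx_i ∧ dx_j = sgn(permutation) dx_{(a)} ∧ dx_{(b)} ∧ dx_{(c)} with (a < b < c) sorted:
  d(-w*x) includes (∂/∂w)(-w*x) dw = (-x) dw, which multiplied by dx ∧ dy gives (-x) dx ∧ dy ∧ dw
  d(2*w*x + 3*w*z + 2*x*z) includes (∂/∂z)(2*w*x + 3*w*z + 2*x*z) dz = (3*w + 2*x) dz, which multiplied by dx ∧ dw gives (-3*w - 2*x) dx ∧ dz ∧ dw
  d(-2*w*y) includes (∂/∂w)(-2*w*y) dw = (-2*y) dw, which multiplied by dy ∧ dz gives (-2*y) dy ∧ dz ∧ dw
  d(y*(3*x - 2*z)) includes (∂/∂x)(y*(3*x - 2*z)) dx = (3*y) dx, which multiplied by dy ∧ dw gives (3*y) dx ∧ dy ∧ dw
  d(y*(3*x - 2*z)) includes (∂/∂z)(y*(3*x - 2*z)) dz = (-2*y) dz, which multiplied by dy ∧ dw gives (2*y) dy ∧ dz ∧ dw
  d(3*w*y) includes (∂/∂y)(3*w*y) dy = (3*w) dy, which multiplied by dz ∧ dw gives (3*w) dy ∧ dz ∧ dw
Collecting like 3-forms: d(omega) = (-x + 3*y) dx ∧ dy ∧ dw + (-3*w - 2*x) dx ∧ dz ∧ dw + (3*w) dy ∧ dz ∧ dw.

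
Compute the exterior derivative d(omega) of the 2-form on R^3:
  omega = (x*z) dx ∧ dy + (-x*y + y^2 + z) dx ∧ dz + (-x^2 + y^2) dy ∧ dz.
d(omega) = (-2*y) dx ∧ dy ∧ dz

For a 2-form omega = sum_{i<j} g_{ij} dx_i ∧ dx_j, the exterior derivative is
  d(omega) = sum_{i<j} d(g_{ij}) ∧ dx_i ∧ dx_j = sum_{i<j, k} (∂g_{ij}/∂x_k) dx_k ∧ dx_i ∧ dx_j.
Expand each term, using dx_k ∧ dx_i ∧ dx_j = sgn(permutation) dx_{(a)} ∧ dx_{(b)} ∧ dx_{(c)} with (a < b < c) sorted:
  d(x*z) includes (∂/∂z)(x*z) dz = (x) dz, which multiplied by dx ∧ dy gives (x) dx ∧ dy ∧ dz
  d(-x*y + y^2 + z) includes (∂/∂y)(-x*y + y^2 + z) dy = (-x + 2*y) dy, which multiplied by dx ∧ dz gives (x - 2*y) dx ∧ dy ∧ dz
  d(-x^2 + y^2) includes (∂/∂x)(-x^2 + y^2) dx = (-2*x) dx, which multiplied by dy ∧ dz gives (-2*x) dx ∧ dy ∧ dz
Collecting like 3-forms: d(omega) = (-2*y) dx ∧ dy ∧ dz.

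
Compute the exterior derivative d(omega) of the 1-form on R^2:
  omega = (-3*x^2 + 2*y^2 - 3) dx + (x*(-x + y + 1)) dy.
d(omega) = (-2*x - 3*y + 1) dx ∧ dy

For a 1-form omega = sum_i f_i dx_i, the exterior derivative is
  d(omega) = sum_{i < j} (∂f_j/∂x_i - ∂f_i/∂x_j) dx_i ∧ dx_j.
  coefficient of dx ∧ dy: ∂f_2/∂x - ∂f_1/∂y = ∂(x*(-x + y + 1))/∂x - ∂(-3*x^2 + 2*y^2 - 3)/∂y = -2*x - 3*y + 1
Assembling: d(omega) = (-2*x - 3*y + 1) dx ∧ dy.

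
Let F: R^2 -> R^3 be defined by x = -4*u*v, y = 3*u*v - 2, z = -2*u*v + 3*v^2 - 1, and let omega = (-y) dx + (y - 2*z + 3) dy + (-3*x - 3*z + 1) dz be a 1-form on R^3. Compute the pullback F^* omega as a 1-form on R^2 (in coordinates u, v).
F^* omega = (v*(-3*u*v - 7)) du + (-3*u^2*v + 108*u*v^2 - 7*u - 54*v^3 + 24*v) dv

Using F^*(f dg) = (f ∘ F) d(g ∘ F), substitute each coordinate x_i by F_i(u, v) in f_i, and replace dx_i by d F_i = (∂F_i/∂u) du + (∂F_i/∂v) dv.
  For the x component: f_1(F) = -3*u*v + 2; d F_1 = (-4*v) du + (-4*u) dv
  For the y component: f_2(F) = 7*u*v - 6*v^2 + 3; d F_2 = (3*v) du + (3*u) dv
  For the z component: f_3(F) = 18*u*v - 9*v^2 + 4; d F_3 = (-2*v) du + (-2*u + 6*v) dv
Combining and collecting du, dv coefficients:
  coeff of du: v*(-3*u*v - 7)
  coeff of dv: -3*u^2*v + 108*u*v^2 - 7*u - 54*v^3 + 24*v
F^* omega = (v*(-3*u*v - 7)) du + (-3*u^2*v + 108*u*v^2 - 7*u - 54*v^3 + 24*v) dv.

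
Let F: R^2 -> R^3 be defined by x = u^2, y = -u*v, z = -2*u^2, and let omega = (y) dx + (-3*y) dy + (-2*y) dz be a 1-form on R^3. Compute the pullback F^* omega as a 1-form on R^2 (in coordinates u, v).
F^* omega = (u*v*(-10*u - 3*v)) du + (-3*u^2*v) dv

Using F^*(f dg) = (f ∘ F) d(g ∘ F), substitute each coordinate x_i by F_i(u, v) in f_i, and replace dx_i by d F_i = (∂F_i/∂u) du + (∂F_i/∂v) dv.
  For the x component: f_1(F) = -u*v; d F_1 = (2*u) du + (0) dv
  For the y component: f_2(F) = 3*u*v; d F_2 = (-v) du + (-u) dv
  For the z component: f_3(F) = 2*u*v; d F_3 = (-4*u) du + (0) dv
Combining and collecting du, dv coefficients:
  coeff of du: u*v*(-10*u - 3*v)
  coeff of dv: -3*u^2*v
F^* omega = (u*v*(-10*u - 3*v)) du + (-3*u^2*v) dv.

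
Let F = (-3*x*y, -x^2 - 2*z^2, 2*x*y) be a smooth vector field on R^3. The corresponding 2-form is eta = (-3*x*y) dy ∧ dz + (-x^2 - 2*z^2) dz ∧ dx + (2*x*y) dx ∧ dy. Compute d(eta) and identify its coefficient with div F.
d(eta) = (-3*y) dx ∧ dy ∧ dz; div F = -3*y

For a 2-form in R^3 of the form above, applying d gives a 3-form with coefficient ∂P/∂x + ∂Q/∂y + ∂R/∂z:
  ∂P/∂x = -3*y
  ∂Q/∂y = 0
  ∂R/∂z = 0
Sum = -3*y, which is exactly div F.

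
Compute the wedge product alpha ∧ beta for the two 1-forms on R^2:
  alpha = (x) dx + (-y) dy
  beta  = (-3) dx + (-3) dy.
alpha ∧ beta = (-3*x - 3*y) dx ∧ dy

Distribute the wedge, using dx_i ∧ dx_j = -dx_j ∧ dx_i and dx_i ∧ dx_i = 0. For each pair (i, j) with i < j, the coefficient of dx_i ∧ dx_j in alpha ∧ beta is (alpha_i * beta_j - alpha_j * beta_i). Collecting: alpha ∧ beta = (-3*x - 3*y) dx ∧ dy.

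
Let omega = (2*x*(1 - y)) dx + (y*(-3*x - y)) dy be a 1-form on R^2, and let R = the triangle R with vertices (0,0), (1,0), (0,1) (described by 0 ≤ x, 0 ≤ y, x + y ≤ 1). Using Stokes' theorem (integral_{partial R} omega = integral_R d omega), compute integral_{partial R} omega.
integral_(partial R) omega = -1/6

Stokes: integral_partial_R omega = integral_R d omega with d omega = (∂Q/∂x - ∂P/∂y) dx ∧ dy.
  ∂Q/∂x = -3*y
  ∂P/∂y = -2*x
  integrand = ∂Q/∂x - ∂P/∂y = 2*x - 3*y.
Integrating over R: integral_0^1 integral_0^{1-x} (2*x - 3*y) dy dx = -1/6.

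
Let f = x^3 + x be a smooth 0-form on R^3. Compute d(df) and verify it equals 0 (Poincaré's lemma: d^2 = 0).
d(df) = 0

Step 1: df = sum_i (∂f/∂x_i) dx_i = (3*x^2 + 1) dx + (0) dy + (0) dz.
Step 2: Apply d again. Using the 1-form formula, the coefficient of dx ∧ dy in d(df) is ∂^2 f/∂x ∂y - ∂^2 f/∂y ∂x = (0) - (0) = 0 (equality of mixed partials for smooth f).
Similarly for dx ∧ dz and dy ∧ dz — all coefficients vanish. So d(df) = 0.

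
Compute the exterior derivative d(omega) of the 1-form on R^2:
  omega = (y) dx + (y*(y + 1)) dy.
d(omega) = (-1) dx ∧ dy

For a 1-form omega = sum_i f_i dx_i, the exterior derivative is
  d(omega) = sum_{i < j} (∂f_j/∂x_i - ∂f_i/∂x_j) dx_i ∧ dx_j.
  coefficient of dx ∧ dy: ∂f_2/∂x - ∂f_1/∂y = ∂(y*(y + 1))/∂x - ∂(y)/∂y = -1
Assembling: d(omega) = (-1) dx ∧ dy.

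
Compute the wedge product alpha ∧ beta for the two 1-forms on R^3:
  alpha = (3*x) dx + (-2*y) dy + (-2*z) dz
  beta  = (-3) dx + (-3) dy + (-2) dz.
alpha ∧ beta = (-9*x - 6*y) dx ∧ dy + (-6*x - 6*z) dx ∧ dz + (4*y - 6*z) dy ∧ dz

Distribute the wedge, using dx_i ∧ dx_j = -dx_j ∧ dx_i and dx_i ∧ dx_i = 0. For each pair (i, j) with i < j, the coefficient of dx_i ∧ dx_j in alpha ∧ beta is (alpha_i * beta_j - alpha_j * beta_i). Collecting: alpha ∧ beta = (-9*x - 6*y) dx ∧ dy + (-6*x - 6*z) dx ∧ dz + (4*y - 6*z) dy ∧ dz.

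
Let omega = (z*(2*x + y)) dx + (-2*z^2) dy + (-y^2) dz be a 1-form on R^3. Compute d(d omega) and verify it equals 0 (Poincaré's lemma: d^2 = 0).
d(d omega) = 0

Step 1: d omega = sum_{i<j} (∂f_j/∂x_i - ∂f_i/∂x_j) dx_i ∧ dx_j:
  coeff of dx ∧ dy: -z
  coeff of dx ∧ dz: -2*x - y
  coeff of dy ∧ dz: -2*y + 4*z
Step 2: Apply d again to each 2-form coefficient. The only possible 3-form in R^3 is dx ∧ dy ∧ dz, with coefficient
  ∂(coeff of dy∧dz)/∂x - ∂(coeff of dx∧dz)/∂y + ∂(coeff of dx∧dy)/∂z
  = ∂/∂x (-2*y + 4*z) - ∂/∂y (-2*x - y) + ∂/∂z (-z).
Each of these terms simplifies to sums of mixed partials that cancel in pairs. The result is 0 (by equality of mixed partials for smooth functions — Schwarz / Clairaut).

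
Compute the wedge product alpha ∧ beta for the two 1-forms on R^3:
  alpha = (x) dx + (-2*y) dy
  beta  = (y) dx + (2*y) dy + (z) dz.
alpha ∧ beta = (2*y*(x + y)) dx ∧ dy + (x*z) dx ∧ dz + (-2*y*z) dy ∧ dz

Distribute the wedge, using dx_i ∧ dx_j = -dx_j ∧ dx_i and dx_i ∧ dx_i = 0. For each pair (i, j) with i < j, the coefficient of dx_i ∧ dx_j in alpha ∧ beta is (alpha_i * beta_j - alpha_j * beta_i). Collecting: alpha ∧ beta = (2*y*(x + y)) dx ∧ dy + (x*z) dx ∧ dz + (-2*y*z) dy ∧ dz.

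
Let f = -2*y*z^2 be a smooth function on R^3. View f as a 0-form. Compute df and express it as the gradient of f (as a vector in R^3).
df = (0) dx + (-2*z^2) dy + (-4*y*z) dz; grad f = (0, -2*z^2, -4*y*z)

For a 0-form f, d f = (∂f/∂x) dx + (∂f/∂y) dy + (∂f/∂z) dz. The components of the vector representation are exactly the entries of grad f in Cartesian coordinates:
  ∂f/∂x = 0
  ∂f/∂y = -2*z^2
  ∂f/∂z = -4*y*z.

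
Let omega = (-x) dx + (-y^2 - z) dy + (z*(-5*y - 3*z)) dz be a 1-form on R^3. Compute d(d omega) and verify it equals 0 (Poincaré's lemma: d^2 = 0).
d(d omega) = 0

Step 1: d omega = sum_{i<j} (∂f_j/∂x_i - ∂f_i/∂x_j) dx_i ∧ dx_j:
  coeff of dx ∧ dy: 0
  coeff of dx ∧ dz: 0
  coeff of dy ∧ dz: 1 - 5*z
Step 2: Apply d again to each 2-form coefficient. The only possible 3-form in R^3 is dx ∧ dy ∧ dz, with coefficient
  ∂(coeff of dy∧dz)/∂x - ∂(coeff of dx∧dz)/∂y + ∂(coeff of dx∧dy)/∂z
  = ∂/∂x (1 - 5*z) - ∂/∂y (0) + ∂/∂z (0).
Each of these terms simplifies to sums of mixed partials that cancel in pairs. The result is 0 (by equality of mixed partials for smooth functions — Schwarz / Clairaut).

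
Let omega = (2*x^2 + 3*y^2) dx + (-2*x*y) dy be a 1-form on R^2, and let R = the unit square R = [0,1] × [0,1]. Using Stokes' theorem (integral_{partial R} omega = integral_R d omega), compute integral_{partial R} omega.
integral_(partial R) omega = -4

Stokes: integral_partial_R omega = integral_R d omega with d omega = (∂Q/∂x - ∂P/∂y) dx ∧ dy.
  ∂Q/∂x = -2*y
  ∂P/∂y = 6*y
  integrand = ∂Q/∂x - ∂P/∂y = -8*y.
Integrating over R: integral_0^1 integral_0^1 (-8*y) dx dy = -4.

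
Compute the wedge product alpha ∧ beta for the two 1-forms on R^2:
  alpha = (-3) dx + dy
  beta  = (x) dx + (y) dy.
alpha ∧ beta = (-x - 3*y) dx ∧ dy

Distribute the wedge, using dx_i ∧ dx_j = -dx_j ∧ dx_i and dx_i ∧ dx_i = 0. For each pair (i, j) with i < j, the coefficient of dx_i ∧ dx_j in alpha ∧ beta is (alpha_i * beta_j - alpha_j * beta_i). Collecting: alpha ∧ beta = (-x - 3*y) dx ∧ dy.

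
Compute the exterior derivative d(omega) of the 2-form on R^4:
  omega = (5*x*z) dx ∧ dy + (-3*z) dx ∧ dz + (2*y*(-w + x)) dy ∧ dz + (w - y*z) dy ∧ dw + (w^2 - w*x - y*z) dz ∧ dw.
d(omega) = (5*x + 2*y) dx ∧ dy ∧ dz + (-y - z) dy ∧ dz ∧ dw + (-w) dx ∧ dz ∧ dw

For a 2-form omega = sum_{i<j} g_{ij} dx_i ∧ dx_j, the exterior derivative is
  d(omega) = sum_{i<j} d(g_{ij}) ∧ dx_i ∧ dx_j = sum_{i<j, k} (∂g_{ij}/∂x_k) dx_k ∧ dx_i ∧ dx_j.
Expand each term, using dx_k ∧ dx_i ∧ dx_j = sgn(permutation) dx_{(a)} ∧ dx_{(b)} ∧ dx_{(c)} with (a < b < c) sorted:
  d(5*x*z) includes (∂/∂z)(5*x*z) dz = (5*x) dz, which multiplied by dx ∧ dy gives (5*x) dx ∧ dy ∧ dz
  d(2*y*(-w + x)) includes (∂/∂x)(2*y*(-w + x)) dx = (2*y) dx, which multiplied by dy ∧ dz gives (2*y) dx ∧ dy ∧ dz
  d(2*y*(-w + x)) includes (∂/∂w)(2*y*(-w + x)) dw = (-2*y) dw, which multiplied by dy ∧ dz gives (-2*y) dy ∧ dz ∧ dw
  d(w - y*z) includes (∂/∂z)(w - y*z) dz = (-y) dz, which multiplied by dy ∧ dw gives (y) dy ∧ dz ∧ dw
  d(w^2 - w*x - y*z) includes (∂/∂x)(w^2 - w*x - y*z) dx = (-w) dx, which multiplied by dz ∧ dw gives (-w) dx ∧ dz ∧ dw
  d(w^2 - w*x - y*z) includes (∂/∂y)(w^2 - w*x - y*z) dy = (-z) dy, which multiplied by dz ∧ dw gives (-z) dy ∧ dz ∧ dw
Collecting like 3-forms: d(omega) = (5*x + 2*y) dx ∧ dy ∧ dz + (-y - z) dy ∧ dz ∧ dw + (-w) dx ∧ dz ∧ dw.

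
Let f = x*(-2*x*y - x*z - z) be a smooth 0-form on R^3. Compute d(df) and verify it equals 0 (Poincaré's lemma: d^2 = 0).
d(df) = 0

Step 1: df = sum_i (∂f/∂x_i) dx_i = (-4*x*y - 2*x*z - z) dx + (-2*x^2) dy + (x*(-x - 1)) dz.
Step 2: Apply d again. Using the 1-form formula, the coefficient of dx ∧ dy in d(df) is ∂^2 f/∂x ∂y - ∂^2 f/∂y ∂x = (-4*x) - (-4*x) = 0 (equality of mixed partials for smooth f).
Similarly for dx ∧ dz and dy ∧ dz — all coefficients vanish. So d(df) = 0.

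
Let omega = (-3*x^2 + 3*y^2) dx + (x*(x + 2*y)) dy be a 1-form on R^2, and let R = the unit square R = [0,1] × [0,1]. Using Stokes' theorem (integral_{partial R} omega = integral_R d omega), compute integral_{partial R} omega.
integral_(partial R) omega = -1

Stokes: integral_partial_R omega = integral_R d omega with d omega = (∂Q/∂x - ∂P/∂y) dx ∧ dy.
  ∂Q/∂x = 2*x + 2*y
  ∂P/∂y = 6*y
  integrand = ∂Q/∂x - ∂P/∂y = 2*x - 4*y.
Integrating over R: integral_0^1 integral_0^1 (2*x - 4*y) dx dy = -1.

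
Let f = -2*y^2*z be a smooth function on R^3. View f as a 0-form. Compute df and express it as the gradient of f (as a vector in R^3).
df = (0) dx + (-4*y*z) dy + (-2*y^2) dz; grad f = (0, -4*y*z, -2*y^2)

For a 0-form f, d f = (∂f/∂x) dx + (∂f/∂y) dy + (∂f/∂z) dz. The components of the vector representation are exactly the entries of grad f in Cartesian coordinates:
  ∂f/∂x = 0
  ∂f/∂y = -4*y*z
  ∂f/∂z = -2*y^2.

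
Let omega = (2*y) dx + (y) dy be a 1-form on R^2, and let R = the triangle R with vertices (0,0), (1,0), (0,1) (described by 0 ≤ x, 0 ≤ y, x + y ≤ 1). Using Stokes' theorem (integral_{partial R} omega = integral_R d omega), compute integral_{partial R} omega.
integral_(partial R) omega = -1

Stokes: integral_partial_R omega = integral_R d omega with d omega = (∂Q/∂x - ∂P/∂y) dx ∧ dy.
  ∂Q/∂x = 0
  ∂P/∂y = 2
  integrand = ∂Q/∂x - ∂P/∂y = -2.
Integrating over R: integral_0^1 integral_0^{1-x} (-2) dy dx = -1.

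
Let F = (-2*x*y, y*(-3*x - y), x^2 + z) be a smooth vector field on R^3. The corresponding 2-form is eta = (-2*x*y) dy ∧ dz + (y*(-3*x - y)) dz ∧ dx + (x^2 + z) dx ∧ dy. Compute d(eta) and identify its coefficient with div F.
d(eta) = (-3*x - 4*y + 1) dx ∧ dy ∧ dz; div F = -3*x - 4*y + 1

For a 2-form in R^3 of the form above, applying d gives a 3-form with coefficient ∂P/∂x + ∂Q/∂y + ∂R/∂z:
  ∂P/∂x = -2*y
  ∂Q/∂y = -3*x - 2*y
  ∂R/∂z = 1
Sum = -3*x - 4*y + 1, which is exactly div F.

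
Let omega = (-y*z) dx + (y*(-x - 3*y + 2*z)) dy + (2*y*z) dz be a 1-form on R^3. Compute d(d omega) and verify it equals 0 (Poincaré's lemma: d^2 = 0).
d(d omega) = 0

Step 1: d omega = sum_{i<j} (∂f_j/∂x_i - ∂f_i/∂x_j) dx_i ∧ dx_j:
  coeff of dx ∧ dy: -y + z
  coeff of dx ∧ dz: y
  coeff of dy ∧ dz: -2*y + 2*z
Step 2: Apply d again to each 2-form coefficient. The only possible 3-form in R^3 is dx ∧ dy ∧ dz, with coefficient
  ∂(coeff of dy∧dz)/∂x - ∂(coeff of dx∧dz)/∂y + ∂(coeff of dx∧dy)/∂z
  = ∂/∂x (-2*y + 2*z) - ∂/∂y (y) + ∂/∂z (-y + z).
Each of these terms simplifies to sums of mixed partials that cancel in pairs. The result is 0 (by equality of mixed partials for smooth functions — Schwarz / Clairaut).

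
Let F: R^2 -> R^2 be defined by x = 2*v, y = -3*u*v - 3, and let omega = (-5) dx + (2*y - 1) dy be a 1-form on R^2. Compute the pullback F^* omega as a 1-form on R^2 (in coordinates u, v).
F^* omega = (3*v*(6*u*v + 7)) du + (18*u^2*v + 21*u - 10) dv

Using F^*(f dg) = (f ∘ F) d(g ∘ F), substitute each coordinate x_i by F_i(u, v) in f_i, and replace dx_i by d F_i = (∂F_i/∂u) du + (∂F_i/∂v) dv.
  For the x component: f_1(F) = -5; d F_1 = (0) du + (2) dv
  For the y component: f_2(F) = -6*u*v - 7; d F_2 = (-3*v) du + (-3*u) dv
Combining and collecting du, dv coefficients:
  coeff of du: 3*v*(6*u*v + 7)
  coeff of dv: 18*u^2*v + 21*u - 10
F^* omega = (3*v*(6*u*v + 7)) du + (18*u^2*v + 21*u - 10) dv.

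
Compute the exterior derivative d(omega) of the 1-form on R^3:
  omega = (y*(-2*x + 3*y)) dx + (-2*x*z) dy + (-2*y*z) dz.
d(omega) = (2*x - 6*y - 2*z) dx ∧ dy + (2*x - 2*z) dy ∧ dz

For a 1-form omega = sum_i f_i dx_i, the exterior derivative is
  d(omega) = sum_{i < j} (∂f_j/∂x_i - ∂f_i/∂x_j) dx_i ∧ dx_j.
  coefficient of dx ∧ dy: ∂f_2/∂x - ∂f_1/∂y = ∂(-2*x*z)/∂x - ∂(y*(-2*x + 3*y))/∂y = 2*x - 6*y - 2*z
  coefficient of dy ∧ dz: ∂f_3/∂y - ∂f_2/∂z = ∂(-2*y*z)/∂y - ∂(-2*x*z)/∂z = 2*x - 2*z
Assembling: d(omega) = (2*x - 6*y - 2*z) dx ∧ dy + (2*x - 2*z) dy ∧ dz.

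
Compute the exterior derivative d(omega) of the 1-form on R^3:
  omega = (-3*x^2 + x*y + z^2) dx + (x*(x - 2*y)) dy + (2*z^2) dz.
d(omega) = (x - 2*y) dx ∧ dy + (-2*z) dx ∧ dz

For a 1-form omega = sum_i f_i dx_i, the exterior derivative is
  d(omega) = sum_{i < j} (∂f_j/∂x_i - ∂f_i/∂x_j) dx_i ∧ dx_j.
  coefficient of dx ∧ dy: ∂f_2/∂x - ∂f_1/∂y = ∂(x*(x - 2*y))/∂x - ∂(-3*x^2 + x*y + z^2)/∂y = x - 2*y
  coefficient of dx ∧ dz: ∂f_3/∂x - ∂f_1/∂z = ∂(2*z^2)/∂x - ∂(-3*x^2 + x*y + z^2)/∂z = -2*z
Assembling: d(omega) = (x - 2*y) dx ∧ dy + (-2*z) dx ∧ dz.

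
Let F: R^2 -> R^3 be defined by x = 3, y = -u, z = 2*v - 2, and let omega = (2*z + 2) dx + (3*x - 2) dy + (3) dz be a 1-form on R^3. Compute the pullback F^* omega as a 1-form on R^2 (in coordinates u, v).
F^* omega = (-7) du + (6) dv

Using F^*(f dg) = (f ∘ F) d(g ∘ F), substitute each coordinate x_i by F_i(u, v) in f_i, and replace dx_i by d F_i = (∂F_i/∂u) du + (∂F_i/∂v) dv.
  For the x component: f_1(F) = 4*v - 2; d F_1 = (0) du + (0) dv
  For the y component: f_2(F) = 7; d F_2 = (-1) du + (0) dv
  For the z component: f_3(F) = 3; d F_3 = (0) du + (2) dv
Combining and collecting du, dv coefficients:
  coeff of du: -7
  coeff of dv: 6
F^* omega = (-7) du + (6) dv.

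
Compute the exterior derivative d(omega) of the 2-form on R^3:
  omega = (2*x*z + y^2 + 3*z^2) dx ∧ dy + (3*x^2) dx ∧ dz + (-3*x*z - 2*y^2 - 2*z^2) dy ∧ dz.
d(omega) = (2*x + 3*z) dx ∧ dy ∧ dz

For a 2-form omega = sum_{i<j} g_{ij} dx_i ∧ dx_j, the exterior derivative is
  d(omega) = sum_{i<j} d(g_{ij}) ∧ dx_i ∧ dx_j = sum_{i<j, k} (∂g_{ij}/∂x_k) dx_k ∧ dx_i ∧ dx_j.
Expand each term, using dx_k ∧ dx_i ∧ dx_j = sgn(permutation) dx_{(a)} ∧ dx_{(b)} ∧ dx_{(c)} with (a < b < c) sorted:
  d(2*x*z + y^2 + 3*z^2) includes (∂/∂z)(2*x*z + y^2 + 3*z^2) dz = (2*x + 6*z) dz, which multiplied by dx ∧ dy gives (2*x + 6*z) dx ∧ dy ∧ dz
  d(-3*x*z - 2*y^2 - 2*z^2) includes (∂/∂x)(-3*x*z - 2*y^2 - 2*z^2) dx = (-3*z) dx, which multiplied by dy ∧ dz gives (-3*z) dx ∧ dy ∧ dz
Collecting like 3-forms: d(omega) = (2*x + 3*z) dx ∧ dy ∧ dz.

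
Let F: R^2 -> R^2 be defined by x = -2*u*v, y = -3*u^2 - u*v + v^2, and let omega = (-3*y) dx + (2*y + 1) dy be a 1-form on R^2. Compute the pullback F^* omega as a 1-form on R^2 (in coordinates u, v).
F^* omega = (36*u^3 - 16*u*v^2 - 6*u + 4*v^3 - v) du + (-12*u^3 - 16*u^2*v - u + 4*v^3 + 2*v) dv

Using F^*(f dg) = (f ∘ F) d(g ∘ F), substitute each coordinate x_i by F_i(u, v) in f_i, and replace dx_i by d F_i = (∂F_i/∂u) du + (∂F_i/∂v) dv.
  For the x component: f_1(F) = 9*u^2 + 3*u*v - 3*v^2; d F_1 = (-2*v) du + (-2*u) dv
  For the y component: f_2(F) = -6*u^2 - 2*u*v + 2*v^2 + 1; d F_2 = (-6*u - v) du + (-u + 2*v) dv
Combining and collecting du, dv coefficients:
  coeff of du: 36*u^3 - 16*u*v^2 - 6*u + 4*v^3 - v
  coeff of dv: -12*u^3 - 16*u^2*v - u + 4*v^3 + 2*v
F^* omega = (36*u^3 - 16*u*v^2 - 6*u + 4*v^3 - v) du + (-12*u^3 - 16*u^2*v - u + 4*v^3 + 2*v) dv.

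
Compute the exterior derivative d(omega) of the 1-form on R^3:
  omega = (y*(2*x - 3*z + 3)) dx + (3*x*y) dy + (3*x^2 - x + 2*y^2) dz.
d(omega) = (-2*x + 3*y + 3*z - 3) dx ∧ dy + (6*x + 3*y - 1) dx ∧ dz + (4*y) dy ∧ dz

For a 1-form omega = sum_i f_i dx_i, the exterior derivative is
  d(omega) = sum_{i < j} (∂f_j/∂x_i - ∂f_i/∂x_j) dx_i ∧ dx_j.
  coefficient of dx ∧ dy: ∂f_2/∂x - ∂f_1/∂y = ∂(3*x*y)/∂x - ∂(y*(2*x - 3*z + 3))/∂y = -2*x + 3*y + 3*z - 3
  coefficient of dx ∧ dz: ∂f_3/∂x - ∂f_1/∂z = ∂(3*x^2 - x + 2*y^2)/∂x - ∂(y*(2*x - 3*z + 3))/∂z = 6*x + 3*y - 1
  coefficient of dy ∧ dz: ∂f_3/∂y - ∂f_2/∂z = ∂(3*x^2 - x + 2*y^2)/∂y - ∂(3*x*y)/∂z = 4*y
Assembling: d(omega) = (-2*x + 3*y + 3*z - 3) dx ∧ dy + (6*x + 3*y - 1) dx ∧ dz + (4*y) dy ∧ dz.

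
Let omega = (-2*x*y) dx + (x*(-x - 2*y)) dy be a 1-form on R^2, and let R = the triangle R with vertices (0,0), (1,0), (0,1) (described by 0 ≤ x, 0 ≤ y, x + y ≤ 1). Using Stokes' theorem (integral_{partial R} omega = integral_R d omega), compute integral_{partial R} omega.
integral_(partial R) omega = -1/3

Stokes: integral_partial_R omega = integral_R d omega with d omega = (∂Q/∂x - ∂P/∂y) dx ∧ dy.
  ∂Q/∂x = -2*x - 2*y
  ∂P/∂y = -2*x
  integrand = ∂Q/∂x - ∂P/∂y = -2*y.
Integrating over R: integral_0^1 integral_0^{1-x} (-2*y) dy dx = -1/3.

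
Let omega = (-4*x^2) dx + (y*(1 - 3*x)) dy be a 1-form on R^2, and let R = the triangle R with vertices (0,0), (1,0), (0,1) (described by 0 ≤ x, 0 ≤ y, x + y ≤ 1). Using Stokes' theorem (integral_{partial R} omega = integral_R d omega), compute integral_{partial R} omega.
integral_(partial R) omega = -1/2

Stokes: integral_partial_R omega = integral_R d omega with d omega = (∂Q/∂x - ∂P/∂y) dx ∧ dy.
  ∂Q/∂x = -3*y
  ∂P/∂y = 0
  integrand = ∂Q/∂x - ∂P/∂y = -3*y.
Integrating over R: integral_0^1 integral_0^{1-x} (-3*y) dy dx = -1/2.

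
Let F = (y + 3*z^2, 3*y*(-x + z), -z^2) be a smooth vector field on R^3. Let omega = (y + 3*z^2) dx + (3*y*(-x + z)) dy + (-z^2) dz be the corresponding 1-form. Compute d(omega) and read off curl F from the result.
d(omega) = (-3*y) dy ∧ dz + (6*z) dz ∧ dx + (-3*y - 1) dx ∧ dy; curl F = (-3*y, 6*z, -3*y - 1)

d omega = sum_{i<j} (∂f_j/∂x_i - ∂f_i/∂x_j) dx_i ∧ dx_j. Under the identification (dy ∧ dz, dz ∧ dx, dx ∧ dy) ↔ (e_x, e_y, e_z), the coefficients are exactly the components of curl F. Compute:
  ∂R/∂y - ∂Q/∂z = (0) - (3*y) = -3*y
  ∂P/∂z - ∂R/∂x = (6*z) - (0) = 6*z
  ∂Q/∂x - ∂P/∂y = (-3*y) - (1) = -3*y - 1.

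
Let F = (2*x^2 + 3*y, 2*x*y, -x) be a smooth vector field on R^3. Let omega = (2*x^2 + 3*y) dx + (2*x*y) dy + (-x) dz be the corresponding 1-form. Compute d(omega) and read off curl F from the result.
d(omega) = (0) dy ∧ dz + (1) dz ∧ dx + (2*y - 3) dx ∧ dy; curl F = (0, 1, 2*y - 3)

d omega = sum_{i<j} (∂f_j/∂x_i - ∂f_i/∂x_j) dx_i ∧ dx_j. Under the identification (dy ∧ dz, dz ∧ dx, dx ∧ dy) ↔ (e_x, e_y, e_z), the coefficients are exactly the components of curl F. Compute:
  ∂R/∂y - ∂Q/∂z = (0) - (0) = 0
  ∂P/∂z - ∂R/∂x = (0) - (-1) = 1
  ∂Q/∂x - ∂P/∂y = (2*y) - (3) = 2*y - 3.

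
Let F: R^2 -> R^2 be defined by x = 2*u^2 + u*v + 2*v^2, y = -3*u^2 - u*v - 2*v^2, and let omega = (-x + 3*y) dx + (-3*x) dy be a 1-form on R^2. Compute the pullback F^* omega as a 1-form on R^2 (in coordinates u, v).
F^* omega = (-8*u^3 - 3*u^2*v + 3*u*v^2 - 2*v^3) du + (-5*u^3 - 21*u^2*v - 6*u*v^2 - 8*v^3) dv

Using F^*(f dg) = (f ∘ F) d(g ∘ F), substitute each coordinate x_i by F_i(u, v) in f_i, and replace dx_i by d F_i = (∂F_i/∂u) du + (∂F_i/∂v) dv.
  For the x component: f_1(F) = -11*u^2 - 4*u*v - 8*v^2; d F_1 = (4*u + v) du + (u + 4*v) dv
  For the y component: f_2(F) = -6*u^2 - 3*u*v - 6*v^2; d F_2 = (-6*u - v) du + (-u - 4*v) dv
Combining and collecting du, dv coefficients:
  coeff of du: -8*u^3 - 3*u^2*v + 3*u*v^2 - 2*v^3
  coeff of dv: -5*u^3 - 21*u^2*v - 6*u*v^2 - 8*v^3
F^* omega = (-8*u^3 - 3*u^2*v + 3*u*v^2 - 2*v^3) du + (-5*u^3 - 21*u^2*v - 6*u*v^2 - 8*v^3) dv.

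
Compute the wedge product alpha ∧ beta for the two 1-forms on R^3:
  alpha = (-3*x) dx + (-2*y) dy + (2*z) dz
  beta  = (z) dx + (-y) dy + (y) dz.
alpha ∧ beta = (y*(3*x + 2*z)) dx ∧ dy + (-3*x*y - 2*z^2) dx ∧ dz + (2*y*(-y + z)) dy ∧ dz

Distribute the wedge, using dx_i ∧ dx_j = -dx_j ∧ dx_i and dx_i ∧ dx_i = 0. For each pair (i, j) with i < j, the coefficient of dx_i ∧ dx_j in alpha ∧ beta is (alpha_i * beta_j - alpha_j * beta_i). Collecting: alpha ∧ beta = (y*(3*x + 2*z)) dx ∧ dy + (-3*x*y - 2*z^2) dx ∧ dz + (2*y*(-y + z)) dy ∧ dz.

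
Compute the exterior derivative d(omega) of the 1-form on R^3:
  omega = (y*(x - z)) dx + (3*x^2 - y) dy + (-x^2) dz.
d(omega) = (5*x + z) dx ∧ dy + (-2*x + y) dx ∧ dz

For a 1-form omega = sum_i f_i dx_i, the exterior derivative is
  d(omega) = sum_{i < j} (∂f_j/∂x_i - ∂f_i/∂x_j) dx_i ∧ dx_j.
  coefficient of dx ∧ dy: ∂f_2/∂x - ∂f_1/∂y = ∂(3*x^2 - y)/∂x - ∂(y*(x - z))/∂y = 5*x + z
  coefficient of dx ∧ dz: ∂f_3/∂x - ∂f_1/∂z = ∂(-x^2)/∂x - ∂(y*(x - z))/∂z = -2*x + y
Assembling: d(omega) = (5*x + z) dx ∧ dy + (-2*x + y) dx ∧ dz.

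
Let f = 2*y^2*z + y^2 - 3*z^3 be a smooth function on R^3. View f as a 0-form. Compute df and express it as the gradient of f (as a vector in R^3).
df = (0) dx + (2*y*(2*z + 1)) dy + (2*y^2 - 9*z^2) dz; grad f = (0, 2*y*(2*z + 1), 2*y^2 - 9*z^2)

For a 0-form f, d f = (∂f/∂x) dx + (∂f/∂y) dy + (∂f/∂z) dz. The components of the vector representation are exactly the entries of grad f in Cartesian coordinates:
  ∂f/∂x = 0
  ∂f/∂y = 2*y*(2*z + 1)
  ∂f/∂z = 2*y^2 - 9*z^2.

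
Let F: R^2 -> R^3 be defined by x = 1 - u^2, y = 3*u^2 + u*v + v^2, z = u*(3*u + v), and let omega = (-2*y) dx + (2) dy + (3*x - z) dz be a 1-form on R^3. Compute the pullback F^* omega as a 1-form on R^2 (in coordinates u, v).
F^* omega = (-24*u^3 - 8*u^2*v + 3*u*v^2 + 30*u + 5*v) du + (-6*u^3 - u^2*v + 5*u + 4*v) dv

Using F^*(f dg) = (f ∘ F) d(g ∘ F), substitute each coordinate x_i by F_i(u, v) in f_i, and replace dx_i by d F_i = (∂F_i/∂u) du + (∂F_i/∂v) dv.
  For the x component: f_1(F) = -6*u^2 - 2*u*v - 2*v^2; d F_1 = (-2*u) du + (0) dv
  For the y component: f_2(F) = 2; d F_2 = (6*u + v) du + (u + 2*v) dv
  For the z component: f_3(F) = -6*u^2 - u*v + 3; d F_3 = (6*u + v) du + (u) dv
Combining and collecting du, dv coefficients:
  coeff of du: -24*u^3 - 8*u^2*v + 3*u*v^2 + 30*u + 5*v
  coeff of dv: -6*u^3 - u^2*v + 5*u + 4*v
F^* omega = (-24*u^3 - 8*u^2*v + 3*u*v^2 + 30*u + 5*v) du + (-6*u^3 - u^2*v + 5*u + 4*v) dv.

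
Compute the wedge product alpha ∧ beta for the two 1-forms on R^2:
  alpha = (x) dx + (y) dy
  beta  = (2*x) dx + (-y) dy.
alpha ∧ beta = (-3*x*y) dx ∧ dy

Distribute the wedge, using dx_i ∧ dx_j = -dx_j ∧ dx_i and dx_i ∧ dx_i = 0. For each pair (i, j) with i < j, the coefficient of dx_i ∧ dx_j in alpha ∧ beta is (alpha_i * beta_j - alpha_j * beta_i). Collecting: alpha ∧ beta = (-3*x*y) dx ∧ dy.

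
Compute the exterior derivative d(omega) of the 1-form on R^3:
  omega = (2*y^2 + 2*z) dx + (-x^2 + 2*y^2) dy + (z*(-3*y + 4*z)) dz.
d(omega) = (-2*x - 4*y) dx ∧ dy + (-2) dx ∧ dz + (-3*z) dy ∧ dz

For a 1-form omega = sum_i f_i dx_i, the exterior derivative is
  d(omega) = sum_{i < j} (∂f_j/∂x_i - ∂f_i/∂x_j) dx_i ∧ dx_j.
  coefficient of dx ∧ dy: ∂f_2/∂x - ∂f_1/∂y = ∂(-x^2 + 2*y^2)/∂x - ∂(2*y^2 + 2*z)/∂y = -2*x - 4*y
  coefficient of dx ∧ dz: ∂f_3/∂x - ∂f_1/∂z = ∂(z*(-3*y + 4*z))/∂x - ∂(2*y^2 + 2*z)/∂z = -2
  coefficient of dy ∧ dz: ∂f_3/∂y - ∂f_2/∂z = ∂(z*(-3*y + 4*z))/∂y - ∂(-x^2 + 2*y^2)/∂z = -3*z
Assembling: d(omega) = (-2*x - 4*y) dx ∧ dy + (-2) dx ∧ dz + (-3*z) dy ∧ dz.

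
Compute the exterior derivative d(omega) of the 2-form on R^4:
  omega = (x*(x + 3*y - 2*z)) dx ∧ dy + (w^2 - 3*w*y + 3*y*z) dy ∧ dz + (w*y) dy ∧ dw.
d(omega) = (-2*x) dx ∧ dy ∧ dz + (2*w - 3*y) dy ∧ dz ∧ dw

For a 2-form omega = sum_{i<j} g_{ij} dx_i ∧ dx_j, the exterior derivative is
  d(omega) = sum_{i<j} d(g_{ij}) ∧ dx_i ∧ dx_j = sum_{i<j, k} (∂g_{ij}/∂x_k) dx_k ∧ dx_i ∧ dx_j.
Expand each term, using dx_k ∧ dx_i ∧ dx_j = sgn(permutation) dx_{(a)} ∧ dx_{(b)} ∧ dx_{(c)} with (a < b < c) sorted:
  d(x*(x + 3*y - 2*z)) includes (∂/∂z)(x*(x + 3*y - 2*z)) dz = (-2*x) dz, which multiplied by dx ∧ dy gives (-2*x) dx ∧ dy ∧ dz
  d(w^2 - 3*w*y + 3*y*z) includes (∂/∂w)(w^2 - 3*w*y + 3*y*z) dw = (2*w - 3*y) dw, which multiplied by dy ∧ dz gives (2*w - 3*y) dy ∧ dz ∧ dw
Collecting like 3-forms: d(omega) = (-2*x) dx ∧ dy ∧ dz + (2*w - 3*y) dy ∧ dz ∧ dw.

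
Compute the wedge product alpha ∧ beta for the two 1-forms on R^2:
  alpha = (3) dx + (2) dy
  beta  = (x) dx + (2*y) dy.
alpha ∧ beta = (-2*x + 6*y) dx ∧ dy

Distribute the wedge, using dx_i ∧ dx_j = -dx_j ∧ dx_i and dx_i ∧ dx_i = 0. For each pair (i, j) with i < j, the coefficient of dx_i ∧ dx_j in alpha ∧ beta is (alpha_i * beta_j - alpha_j * beta_i). Collecting: alpha ∧ beta = (-2*x + 6*y) dx ∧ dy.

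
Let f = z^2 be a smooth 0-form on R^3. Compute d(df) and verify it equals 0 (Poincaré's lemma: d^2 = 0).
d(df) = 0

Step 1: df = sum_i (∂f/∂x_i) dx_i = (0) dx + (0) dy + (2*z) dz.
Step 2: Apply d again. Using the 1-form formula, the coefficient of dx ∧ dy in d(df) is ∂^2 f/∂x ∂y - ∂^2 f/∂y ∂x = (0) - (0) = 0 (equality of mixed partials for smooth f).
Similarly for dx ∧ dz and dy ∧ dz — all coefficients vanish. So d(df) = 0.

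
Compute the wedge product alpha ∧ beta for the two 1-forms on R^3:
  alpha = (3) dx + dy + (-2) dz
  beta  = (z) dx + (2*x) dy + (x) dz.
alpha ∧ beta = (6*x - z) dx ∧ dy + (3*x + 2*z) dx ∧ dz + (5*x) dy ∧ dz

Distribute the wedge, using dx_i ∧ dx_j = -dx_j ∧ dx_i and dx_i ∧ dx_i = 0. For each pair (i, j) with i < j, the coefficient of dx_i ∧ dx_j in alpha ∧ beta is (alpha_i * beta_j - alpha_j * beta_i). Collecting: alpha ∧ beta = (6*x - z) dx ∧ dy + (3*x + 2*z) dx ∧ dz + (5*x) dy ∧ dz.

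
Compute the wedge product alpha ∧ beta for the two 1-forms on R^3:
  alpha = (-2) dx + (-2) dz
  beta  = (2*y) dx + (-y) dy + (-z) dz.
alpha ∧ beta = (2*y) dx ∧ dy + (4*y + 2*z) dx ∧ dz + (-2*y) dy ∧ dz

Distribute the wedge, using dx_i ∧ dx_j = -dx_j ∧ dx_i and dx_i ∧ dx_i = 0. For each pair (i, j) with i < j, the coefficient of dx_i ∧ dx_j in alpha ∧ beta is (alpha_i * beta_j - alpha_j * beta_i). Collecting: alpha ∧ beta = (2*y) dx ∧ dy + (4*y + 2*z) dx ∧ dz + (-2*y) dy ∧ dz.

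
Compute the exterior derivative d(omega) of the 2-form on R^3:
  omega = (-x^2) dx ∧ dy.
d(omega) = 0

For a 2-form omega = sum_{i<j} g_{ij} dx_i ∧ dx_j, the exterior derivative is
  d(omega) = sum_{i<j} d(g_{ij}) ∧ dx_i ∧ dx_j = sum_{i<j, k} (∂g_{ij}/∂x_k) dx_k ∧ dx_i ∧ dx_j.
Expand each term, using dx_k ∧ dx_i ∧ dx_j = sgn(permutation) dx_{(a)} ∧ dx_{(b)} ∧ dx_{(c)} with (a < b < c) sorted:

Collecting like 3-forms: d(omega) = 0.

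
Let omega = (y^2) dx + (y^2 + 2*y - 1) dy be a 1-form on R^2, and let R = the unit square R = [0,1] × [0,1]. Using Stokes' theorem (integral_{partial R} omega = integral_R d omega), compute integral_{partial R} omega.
integral_(partial R) omega = -1

Stokes: integral_partial_R omega = integral_R d omega with d omega = (∂Q/∂x - ∂P/∂y) dx ∧ dy.
  ∂Q/∂x = 0
  ∂P/∂y = 2*y
  integrand = ∂Q/∂x - ∂P/∂y = -2*y.
Integrating over R: integral_0^1 integral_0^1 (-2*y) dx dy = -1.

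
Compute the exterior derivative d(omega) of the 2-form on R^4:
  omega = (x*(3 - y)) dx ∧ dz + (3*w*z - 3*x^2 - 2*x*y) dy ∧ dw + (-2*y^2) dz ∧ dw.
d(omega) = (x) dx ∧ dy ∧ dz + (-6*x - 2*y) dx ∧ dy ∧ dw + (-3*w - 4*y) dy ∧ dz ∧ dw

For a 2-form omega = sum_{i<j} g_{ij} dx_i ∧ dx_j, the exterior derivative is
  d(omega) = sum_{i<j} d(g_{ij}) ∧ dx_i ∧ dx_j = sum_{i<j, k} (∂g_{ij}/∂x_k) dx_k ∧ dx_i ∧ dx_j.
Expand each term, using dx_k ∧ dx_i ∧ dx_j = sgn(permutation) dx_{(a)} ∧ dx_{(b)} ∧ dx_{(c)} with (a < b < c) sorted:
  d(x*(3 - y)) includes (∂/∂y)(x*(3 - y)) dy = (-x) dy, which multiplied by dx ∧ dz gives (x) dx ∧ dy ∧ dz
  d(3*w*z - 3*x^2 - 2*x*y) includes (∂/∂x)(3*w*z - 3*x^2 - 2*x*y) dx = (-6*x - 2*y) dx, which multiplied by dy ∧ dw gives (-6*x - 2*y) dx ∧ dy ∧ dw
  d(3*w*z - 3*x^2 - 2*x*y) includes (∂/∂z)(3*w*z - 3*x^2 - 2*x*y) dz = (3*w) dz, which multiplied by dy ∧ dw gives (-3*w) dy ∧ dz ∧ dw
  d(-2*y^2) includes (∂/∂y)(-2*y^2) dy = (-4*y) dy, which multiplied by dz ∧ dw gives (-4*y) dy ∧ dz ∧ dw
Collecting like 3-forms: d(omega) = (x) dx ∧ dy ∧ dz + (-6*x - 2*y) dx ∧ dy ∧ dw + (-3*w - 4*y) dy ∧ dz ∧ dw.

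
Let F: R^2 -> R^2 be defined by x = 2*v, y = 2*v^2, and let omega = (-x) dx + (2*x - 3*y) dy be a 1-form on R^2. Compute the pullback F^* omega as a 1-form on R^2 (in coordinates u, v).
F^* omega = (4*v*(-6*v^2 + 4*v - 1)) dv

Using F^*(f dg) = (f ∘ F) d(g ∘ F), substitute each coordinate x_i by F_i(u, v) in f_i, and replace dx_i by d F_i = (∂F_i/∂u) du + (∂F_i/∂v) dv.
  For the x component: f_1(F) = -2*v; d F_1 = (0) du + (2) dv
  For the y component: f_2(F) = 2*v*(2 - 3*v); d F_2 = (0) du + (4*v) dv
Combining and collecting du, dv coefficients:
  coeff of du: 0
  coeff of dv: 4*v*(-6*v^2 + 4*v - 1)
F^* omega = (4*v*(-6*v^2 + 4*v - 1)) dv.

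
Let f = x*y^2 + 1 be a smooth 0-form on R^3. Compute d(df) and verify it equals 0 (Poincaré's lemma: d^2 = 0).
d(df) = 0

Step 1: df = sum_i (∂f/∂x_i) dx_i = (y^2) dx + (2*x*y) dy + (0) dz.
Step 2: Apply d again. Using the 1-form formula, the coefficient of dx ∧ dy in d(df) is ∂^2 f/∂x ∂y - ∂^2 f/∂y ∂x = (2*y) - (2*y) = 0 (equality of mixed partials for smooth f).
Similarly for dx ∧ dz and dy ∧ dz — all coefficients vanish. So d(df) = 0.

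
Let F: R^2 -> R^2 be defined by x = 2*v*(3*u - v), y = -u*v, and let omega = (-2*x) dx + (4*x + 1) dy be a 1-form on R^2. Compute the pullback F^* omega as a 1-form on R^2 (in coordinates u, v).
F^* omega = (v*(-96*u*v + 32*v^2 - 1)) du + (-96*u^2*v + 80*u*v^2 - u - 16*v^3) dv

Using F^*(f dg) = (f ∘ F) d(g ∘ F), substitute each coordinate x_i by F_i(u, v) in f_i, and replace dx_i by d F_i = (∂F_i/∂u) du + (∂F_i/∂v) dv.
  For the x component: f_1(F) = 4*v*(-3*u + v); d F_1 = (6*v) du + (6*u - 4*v) dv
  For the y component: f_2(F) = 24*u*v - 8*v^2 + 1; d F_2 = (-v) du + (-u) dv
Combining and collecting du, dv coefficients:
  coeff of du: v*(-96*u*v + 32*v^2 - 1)
  coeff of dv: -96*u^2*v + 80*u*v^2 - u - 16*v^3
F^* omega = (v*(-96*u*v + 32*v^2 - 1)) du + (-96*u^2*v + 80*u*v^2 - u - 16*v^3) dv.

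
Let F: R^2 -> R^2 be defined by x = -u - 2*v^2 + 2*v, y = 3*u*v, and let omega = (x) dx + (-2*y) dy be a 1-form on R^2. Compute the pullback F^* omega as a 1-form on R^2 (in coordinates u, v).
F^* omega = (-18*u*v^2 + u + 2*v^2 - 2*v) du + (-18*u^2*v + 4*u*v - 2*u + 8*v^3 - 12*v^2 + 4*v) dv

Using F^*(f dg) = (f ∘ F) d(g ∘ F), substitute each coordinate x_i by F_i(u, v) in f_i, and replace dx_i by d F_i = (∂F_i/∂u) du + (∂F_i/∂v) dv.
  For the x component: f_1(F) = -u - 2*v^2 + 2*v; d F_1 = (-1) du + (2 - 4*v) dv
  For the y component: f_2(F) = -6*u*v; d F_2 = (3*v) du + (3*u) dv
Combining and collecting du, dv coefficients:
  coeff of du: -18*u*v^2 + u + 2*v^2 - 2*v
  coeff of dv: -18*u^2*v + 4*u*v - 2*u + 8*v^3 - 12*v^2 + 4*v
F^* omega = (-18*u*v^2 + u + 2*v^2 - 2*v) du + (-18*u^2*v + 4*u*v - 2*u + 8*v^3 - 12*v^2 + 4*v) dv.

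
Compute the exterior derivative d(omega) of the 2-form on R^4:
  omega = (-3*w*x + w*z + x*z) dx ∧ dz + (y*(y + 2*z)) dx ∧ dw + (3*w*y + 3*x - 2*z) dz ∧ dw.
d(omega) = (-3*x - 2*y + z + 3) dx ∧ dz ∧ dw + (-2*y - 2*z) dx ∧ dy ∧ dw + (3*w) dy ∧ dz ∧ dw

For a 2-form omega = sum_{i<j} g_{ij} dx_i ∧ dx_j, the exterior derivative is
  d(omega) = sum_{i<j} d(g_{ij}) ∧ dx_i ∧ dx_j = sum_{i<j, k} (∂g_{ij}/∂x_k) dx_k ∧ dx_i ∧ dx_j.
Expand each term, using dx_k ∧ dx_i ∧ dx_j = sgn(permutation) dx_{(a)} ∧ dx_{(b)} ∧ dx_{(c)} with (a < b < c) sorted:
  d(-3*w*x + w*z + x*z) includes (∂/∂w)(-3*w*x + w*z + x*z) dw = (-3*x + z) dw, which multiplied by dx ∧ dz gives (-3*x + z) dx ∧ dz ∧ dw
  d(y*(y + 2*z)) includes (∂/∂y)(y*(y + 2*z)) dy = (2*y + 2*z) dy, which multiplied by dx ∧ dw gives (-2*y - 2*z) dx ∧ dy ∧ dw
  d(y*(y + 2*z)) includes (∂/∂z)(y*(y + 2*z)) dz = (2*y) dz, which multiplied by dx ∧ dw gives (-2*y) dx ∧ dz ∧ dw
  d(3*w*y + 3*x - 2*z) includes (∂/∂x)(3*w*y + 3*x - 2*z) dx = (3) dx, which multiplied by dz ∧ dw gives (3) dx ∧ dz ∧ dw
  d(3*w*y + 3*x - 2*z) includes (∂/∂y)(3*w*y + 3*x - 2*z) dy = (3*w) dy, which multiplied by dz ∧ dw gives (3*w) dy ∧ dz ∧ dw
Collecting like 3-forms: d(omega) = (-3*x - 2*y + z + 3) dx ∧ dz ∧ dw + (-2*y - 2*z) dx ∧ dy ∧ dw + (3*w) dy ∧ dz ∧ dw.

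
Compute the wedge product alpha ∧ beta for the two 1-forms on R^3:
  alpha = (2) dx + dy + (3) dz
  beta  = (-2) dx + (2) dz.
alpha ∧ beta = (10) dx ∧ dz + (2) dx ∧ dy + (2) dy ∧ dz

Distribute the wedge, using dx_i ∧ dx_j = -dx_j ∧ dx_i and dx_i ∧ dx_i = 0. For each pair (i, j) with i < j, the coefficient of dx_i ∧ dx_j in alpha ∧ beta is (alpha_i * beta_j - alpha_j * beta_i). Collecting: alpha ∧ beta = (10) dx ∧ dz + (2) dx ∧ dy + (2) dy ∧ dz.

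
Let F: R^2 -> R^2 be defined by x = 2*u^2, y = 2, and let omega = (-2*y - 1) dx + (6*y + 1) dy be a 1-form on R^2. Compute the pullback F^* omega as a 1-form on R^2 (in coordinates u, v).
F^* omega = (-20*u) du

Using F^*(f dg) = (f ∘ F) d(g ∘ F), substitute each coordinate x_i by F_i(u, v) in f_i, and replace dx_i by d F_i = (∂F_i/∂u) du + (∂F_i/∂v) dv.
  For the x component: f_1(F) = -5; d F_1 = (4*u) du + (0) dv
  For the y component: f_2(F) = 13; d F_2 = (0) du + (0) dv
Combining and collecting du, dv coefficients:
  coeff of du: -20*u
  coeff of dv: 0
F^* omega = (-20*u) du.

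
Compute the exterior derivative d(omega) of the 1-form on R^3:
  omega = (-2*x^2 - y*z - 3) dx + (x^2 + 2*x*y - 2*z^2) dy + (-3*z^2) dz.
d(omega) = (2*x + 2*y + z) dx ∧ dy + (y) dx ∧ dz + (4*z) dy ∧ dz

For a 1-form omega = sum_i f_i dx_i, the exterior derivative is
  d(omega) = sum_{i < j} (∂f_j/∂x_i - ∂f_i/∂x_j) dx_i ∧ dx_j.
  coefficient of dx ∧ dy: ∂f_2/∂x - ∂f_1/∂y = ∂(x^2 + 2*x*y - 2*z^2)/∂x - ∂(-2*x^2 - y*z - 3)/∂y = 2*x + 2*y + z
  coefficient of dx ∧ dz: ∂f_3/∂x - ∂f_1/∂z = ∂(-3*z^2)/∂x - ∂(-2*x^2 - y*z - 3)/∂z = y
  coefficient of dy ∧ dz: ∂f_3/∂y - ∂f_2/∂z = ∂(-3*z^2)/∂y - ∂(x^2 + 2*x*y - 2*z^2)/∂z = 4*z
Assembling: d(omega) = (2*x + 2*y + z) dx ∧ dy + (y) dx ∧ dz + (4*z) dy ∧ dz.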